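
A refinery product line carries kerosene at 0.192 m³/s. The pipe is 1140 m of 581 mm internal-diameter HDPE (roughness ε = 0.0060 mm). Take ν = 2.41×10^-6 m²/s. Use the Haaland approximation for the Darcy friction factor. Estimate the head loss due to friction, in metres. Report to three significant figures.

V = 4Q/(πD²) = 4·0.192/(π·0.581²) = 0.7242 m/s
Re = VD/ν = 0.7242·0.581/2.41×10^-6 = 1.75×10^5 → turbulent
ε/D = 0.0060/581 = 1.03×10^-5
Haaland: f = 0.01597
h_f = f(L/D)V²/(2g) = 0.01597·(1140/0.581)·0.7242²/(2·9.81) = 0.8378 m

h_f ≈ 0.838 m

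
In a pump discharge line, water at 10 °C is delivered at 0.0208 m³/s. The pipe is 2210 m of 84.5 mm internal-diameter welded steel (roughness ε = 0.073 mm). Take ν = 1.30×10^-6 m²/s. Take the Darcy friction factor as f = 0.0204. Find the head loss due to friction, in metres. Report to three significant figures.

V = 4Q/(πD²) = 4·0.0208/(π·0.0845²) = 3.709 m/s
h_f = f(L/D)V²/(2g) = 0.02040·(2210/0.0845)·3.709²/(2·9.81) = 374.1 m

h_f ≈ 374 m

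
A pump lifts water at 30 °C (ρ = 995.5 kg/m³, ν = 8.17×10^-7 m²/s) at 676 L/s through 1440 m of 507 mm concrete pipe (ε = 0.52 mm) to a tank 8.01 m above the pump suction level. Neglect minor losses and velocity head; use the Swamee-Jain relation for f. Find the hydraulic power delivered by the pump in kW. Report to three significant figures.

P_hyd ≈ 267 kW

V = 4Q/(πD²) = 3.348 m/s; Re = 2.08×10^6; ε/D = 0.00103; f = 0.01996
h_f = f(L/D)V²/2g = 32.40 m
Total head H = z + h_f = 8.01 + 32.40 = 40.41 m
P_hyd = ρgQH = 995.5·9.81·0.676·40.41 = 266.8 kW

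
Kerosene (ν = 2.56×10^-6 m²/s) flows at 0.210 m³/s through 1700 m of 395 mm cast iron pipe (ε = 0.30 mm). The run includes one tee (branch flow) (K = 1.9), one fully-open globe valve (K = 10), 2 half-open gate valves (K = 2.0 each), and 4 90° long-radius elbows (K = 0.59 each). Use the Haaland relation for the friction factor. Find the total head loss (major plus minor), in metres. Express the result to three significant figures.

V = 4Q/(πD²) = 1.714 m/s; V²/2g = 0.1497 m
Re = 2.64×10^5, ε/D = 7.59×10^-4 → f = 0.01957 (Haaland)
Major: h_f = f(L/D)·V²/2g = 0.01957·4304·0.1497 = 12.61 m
Minor: ΣK = 18.3; h_m = ΣK·V²/2g = 2.733 m
Total H_L = 12.61 + 2.733 = 15.34 m

H_L ≈ 15.3 m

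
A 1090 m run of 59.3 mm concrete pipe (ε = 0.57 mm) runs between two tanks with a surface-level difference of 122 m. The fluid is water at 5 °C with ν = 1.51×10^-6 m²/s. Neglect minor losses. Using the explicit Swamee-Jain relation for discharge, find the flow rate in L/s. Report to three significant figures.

Q ≈ 5.10 L/s

Swamee-Jain (Type II): Q = -0.965·√(gD⁵h_f/L)·ln[ε/(3.7D) + √(3.17ν²L/(gD³h_f))]
√(gD⁵h_f/L) = √(9.81·0.0593⁵·122/1090) = 8.973×10^-4
ε/(3.7D) = 0.00260; √(3.17ν²L/(gD³h_f)) = 1.78×10^-4
Q = -0.965·8.973×10^-4·ln(0.002776) = 0.005097 m³/s
Check: V = 1.85 m/s, Re = 7.25×10^4, f = 0.03855, h_f = 123 m ≈ 122 m ✓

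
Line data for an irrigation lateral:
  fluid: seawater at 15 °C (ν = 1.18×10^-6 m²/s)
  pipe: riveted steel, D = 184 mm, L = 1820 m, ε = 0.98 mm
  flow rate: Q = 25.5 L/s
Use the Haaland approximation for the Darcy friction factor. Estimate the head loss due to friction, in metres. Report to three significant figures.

h_f ≈ 14.6 m

V = 4Q/(πD²) = 4·0.0255/(π·0.184²) = 0.9590 m/s
Re = VD/ν = 0.9590·0.184/1.18×10^-6 = 1.50×10^5 → turbulent
ε/D = 0.98/184 = 0.00533
Haaland: f = 0.03157
h_f = f(L/D)V²/(2g) = 0.03157·(1820/0.184)·0.9590²/(2·9.81) = 14.64 m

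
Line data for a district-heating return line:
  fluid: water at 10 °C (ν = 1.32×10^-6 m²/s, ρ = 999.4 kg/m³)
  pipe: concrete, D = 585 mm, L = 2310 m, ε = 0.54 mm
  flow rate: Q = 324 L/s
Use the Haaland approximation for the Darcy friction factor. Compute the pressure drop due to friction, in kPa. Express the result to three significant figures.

V = 4Q/(πD²) = 4·0.324/(π·0.585²) = 1.205 m/s
Re = VD/ν = 1.205·0.585/1.32×10^-6 = 5.34×10^5 → turbulent
ε/D = 0.54/585 = 9.23×10^-4
Haaland: f = 0.01982
h_f = f(L/D)V²/(2g) = 0.01982·(2310/0.585)·1.205²/(2·9.81) = 5.795 m
Δp = ρg·h_f = 999.4·9.81·5.795 = 56.81 kPa

Δp ≈ 56.8 kPa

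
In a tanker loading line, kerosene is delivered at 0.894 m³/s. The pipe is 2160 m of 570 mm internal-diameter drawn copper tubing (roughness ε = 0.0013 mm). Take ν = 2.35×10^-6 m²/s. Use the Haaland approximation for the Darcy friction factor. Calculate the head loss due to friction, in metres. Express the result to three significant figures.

h_f ≈ 28.3 m

V = 4Q/(πD²) = 4·0.894/(π·0.570²) = 3.503 m/s
Re = VD/ν = 3.503·0.570/2.35×10^-6 = 8.50×10^5 → turbulent
ε/D = 0.0013/570 = 2.28×10^-6
Haaland: f = 0.01194
h_f = f(L/D)V²/(2g) = 0.01194·(2160/0.570)·3.503²/(2·9.81) = 28.31 m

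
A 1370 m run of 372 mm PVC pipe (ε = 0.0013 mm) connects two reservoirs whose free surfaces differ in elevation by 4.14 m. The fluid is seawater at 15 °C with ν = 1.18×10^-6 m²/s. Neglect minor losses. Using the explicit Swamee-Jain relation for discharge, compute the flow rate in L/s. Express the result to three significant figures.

Q ≈ 138 L/s

Swamee-Jain (Type II): Q = -0.965·√(gD⁵h_f/L)·ln[ε/(3.7D) + √(3.17ν²L/(gD³h_f))]
√(gD⁵h_f/L) = √(9.81·0.372⁵·4.14/1370) = 0.01453
ε/(3.7D) = 9.44×10^-7; √(3.17ν²L/(gD³h_f)) = 5.38×10^-5
Q = -0.965·0.01453·ln(5.472×10^-5) = 0.1376 m³/s
Check: V = 1.27 m/s, Re = 3.99×10^5, f = 0.01368, h_f = 4.12 m ≈ 4.14 m ✓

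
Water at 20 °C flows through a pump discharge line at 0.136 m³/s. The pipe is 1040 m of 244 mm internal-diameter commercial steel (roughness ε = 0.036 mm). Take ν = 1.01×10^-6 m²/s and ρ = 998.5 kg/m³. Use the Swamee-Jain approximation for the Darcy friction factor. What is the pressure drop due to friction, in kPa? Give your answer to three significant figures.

Δp ≈ 262 kPa

V = 4Q/(πD²) = 4·0.136/(π·0.244²) = 2.909 m/s
Re = VD/ν = 2.909·0.244/1.01×10^-6 = 7.03×10^5 → turbulent
ε/D = 0.036/244 = 1.48×10^-4
Swamee-Jain: f = 0.01454
h_f = f(L/D)V²/(2g) = 0.01454·(1040/0.244)·2.909²/(2·9.81) = 26.71 m
Δp = ρg·h_f = 998.5·9.81·26.71 = 261.7 kPa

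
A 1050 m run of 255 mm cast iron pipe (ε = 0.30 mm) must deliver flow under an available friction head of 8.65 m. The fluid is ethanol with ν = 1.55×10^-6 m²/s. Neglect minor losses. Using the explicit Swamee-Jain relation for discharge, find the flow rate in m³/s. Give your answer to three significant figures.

Q ≈ 0.0706 m³/s

Swamee-Jain (Type II): Q = -0.965·√(gD⁵h_f/L)·ln[ε/(3.7D) + √(3.17ν²L/(gD³h_f))]
√(gD⁵h_f/L) = √(9.81·0.255⁵·8.65/1050) = 0.009335
ε/(3.7D) = 3.18×10^-4; √(3.17ν²L/(gD³h_f)) = 7.54×10^-5
Q = -0.965·0.009335·ln(3.934×10^-4) = 0.07063 m³/s
Check: V = 1.38 m/s, Re = 2.28×10^5, f = 0.02172, h_f = 8.72 m ≈ 8.65 m ✓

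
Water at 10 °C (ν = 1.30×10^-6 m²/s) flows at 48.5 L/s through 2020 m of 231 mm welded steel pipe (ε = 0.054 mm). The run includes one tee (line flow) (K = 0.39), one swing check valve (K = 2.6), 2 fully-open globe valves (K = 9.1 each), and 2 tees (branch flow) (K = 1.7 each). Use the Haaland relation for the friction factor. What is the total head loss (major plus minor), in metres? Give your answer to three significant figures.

V = 4Q/(πD²) = 1.157 m/s; V²/2g = 0.06826 m
Re = 2.06×10^5, ε/D = 2.34×10^-4 → f = 0.01703 (Haaland)
Major: h_f = f(L/D)·V²/2g = 0.01703·8745·0.06826 = 10.17 m
Minor: ΣK = 24.6; h_m = ΣK·V²/2g = 1.678 m
Total H_L = 10.17 + 1.678 = 11.85 m

H_L ≈ 11.8 m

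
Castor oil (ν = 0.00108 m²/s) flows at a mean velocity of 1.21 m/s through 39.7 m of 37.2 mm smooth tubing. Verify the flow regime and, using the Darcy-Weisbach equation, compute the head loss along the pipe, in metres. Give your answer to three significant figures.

h_f ≈ 122 m

Re = VD/ν = 1.21·0.03720/0.00108 = 41.7 → laminar (Re < 2300)
f = 64/Re = 1.536
h_f = f(L/D)V²/(2g) = 1.536·(39.7/0.03720)·1.21²/(2·9.81) = 122.3 m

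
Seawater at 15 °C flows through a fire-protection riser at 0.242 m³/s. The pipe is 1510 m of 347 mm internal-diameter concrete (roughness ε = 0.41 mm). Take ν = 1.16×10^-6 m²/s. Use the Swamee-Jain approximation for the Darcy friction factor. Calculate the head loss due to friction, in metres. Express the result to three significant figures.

h_f ≈ 30.4 m

V = 4Q/(πD²) = 4·0.242/(π·0.347²) = 2.559 m/s
Re = VD/ν = 2.559·0.347/1.16×10^-6 = 7.65×10^5 → turbulent
ε/D = 0.41/347 = 0.00118
Swamee-Jain: f = 0.02091
h_f = f(L/D)V²/(2g) = 0.02091·(1510/0.347)·2.559²/(2·9.81) = 30.37 m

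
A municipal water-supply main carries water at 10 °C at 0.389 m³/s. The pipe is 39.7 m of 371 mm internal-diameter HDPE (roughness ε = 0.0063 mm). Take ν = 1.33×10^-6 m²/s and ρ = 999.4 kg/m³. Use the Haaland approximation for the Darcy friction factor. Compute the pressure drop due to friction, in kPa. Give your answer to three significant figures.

V = 4Q/(πD²) = 4·0.389/(π·0.371²) = 3.598 m/s
Re = VD/ν = 3.598·0.371/1.33×10^-6 = 1.00×10^6 → turbulent
ε/D = 0.0063/371 = 1.70×10^-5
Haaland: f = 0.01190
h_f = f(L/D)V²/(2g) = 0.01190·(39.7/0.371)·3.598²/(2·9.81) = 0.8401 m
Δp = ρg·h_f = 999.4·9.81·0.8401 = 8.237 kPa

Δp ≈ 8.24 kPa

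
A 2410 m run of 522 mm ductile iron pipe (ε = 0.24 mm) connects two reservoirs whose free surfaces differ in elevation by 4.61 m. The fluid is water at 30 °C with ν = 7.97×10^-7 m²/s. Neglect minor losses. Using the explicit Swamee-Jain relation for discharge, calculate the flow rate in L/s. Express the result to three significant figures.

Swamee-Jain (Type II): Q = -0.965·√(gD⁵h_f/L)·ln[ε/(3.7D) + √(3.17ν²L/(gD³h_f))]
√(gD⁵h_f/L) = √(9.81·0.522⁵·4.61/2410) = 0.02697
ε/(3.7D) = 1.24×10^-4; √(3.17ν²L/(gD³h_f)) = 2.75×10^-5
Q = -0.965·0.02697·ln(1.517×10^-4) = 0.2288 m³/s
Check: V = 1.07 m/s, Re = 7.00×10^5, f = 0.01724, h_f = 4.64 m ≈ 4.61 m ✓

Q ≈ 229 L/s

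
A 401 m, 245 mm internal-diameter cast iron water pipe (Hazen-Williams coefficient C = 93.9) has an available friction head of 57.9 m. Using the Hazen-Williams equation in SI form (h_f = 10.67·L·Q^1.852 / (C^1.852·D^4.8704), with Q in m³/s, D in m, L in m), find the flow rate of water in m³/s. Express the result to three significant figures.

Rearranging: Q = [h_f·C^1.852·D^4.8704 / (10.67·L)]^(1/1.852)
Q = [57.9·93.9^1.852·0.245^4.8704 / (10.67·401)]^0.540 = 0.2277 m³/s

Q ≈ 0.228 m³/s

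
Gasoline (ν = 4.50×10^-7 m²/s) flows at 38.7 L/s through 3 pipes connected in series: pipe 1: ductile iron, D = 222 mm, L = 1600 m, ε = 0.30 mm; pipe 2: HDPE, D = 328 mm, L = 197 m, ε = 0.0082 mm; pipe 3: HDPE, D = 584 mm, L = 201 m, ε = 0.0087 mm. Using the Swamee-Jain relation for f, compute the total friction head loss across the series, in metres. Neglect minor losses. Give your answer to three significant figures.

Pipe 1: V = 0.9998 m/s, Re = 4.93×10^5, ε/D = 0.00135, f = 0.02177, h_1 = f(L/D)V²/2g = 7.993 m
Pipe 2: V = 0.4580 m/s, Re = 3.34×10^5, ε/D = 2.50×10^-5, f = 0.01440, h_2 = f(L/D)V²/2g = 0.09246 m
Pipe 3: V = 0.1445 m/s, Re = 1.87×10^5, ε/D = 1.49×10^-5, f = 0.01586, h_3 = f(L/D)V²/2g = 0.005808 m
Series → Q common, losses add: H = Σh = 8.091 m

H ≈ 8.09 m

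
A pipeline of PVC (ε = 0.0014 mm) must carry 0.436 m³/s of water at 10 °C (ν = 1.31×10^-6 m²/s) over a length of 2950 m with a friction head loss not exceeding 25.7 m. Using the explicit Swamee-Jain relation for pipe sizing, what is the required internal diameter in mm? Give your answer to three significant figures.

Swamee-Jain (Type III): D = 0.66·[ε^1.25·(LQ²/(gh_f))^4.75 + ν·Q^9.4·(L/(gh_f))^5.2]^0.04
LQ²/(gh_f) = 2.224; L/(gh_f) = 11.70
Term 1 = ε^1.25·(…)^4.75 = 2.15×10^-6; Term 2 = ν·Q^9.4·(…)^5.2 = 1.92×10^-4
D = 0.66·(2.15×10^-6 + 1.92×10^-4)^0.04 = 0.4689 m = 469 mm
Check: V = 2.53 m/s, Re = 9.04×10^5, f = 0.01188, h_f = 24.3 m ≈ 25.7 m ✓

D ≈ 469 mm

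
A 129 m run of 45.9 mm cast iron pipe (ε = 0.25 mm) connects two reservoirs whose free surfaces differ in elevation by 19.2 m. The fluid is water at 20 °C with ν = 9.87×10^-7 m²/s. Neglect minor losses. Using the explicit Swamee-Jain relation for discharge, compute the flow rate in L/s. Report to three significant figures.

Swamee-Jain (Type II): Q = -0.965·√(gD⁵h_f/L)·ln[ε/(3.7D) + √(3.17ν²L/(gD³h_f))]
√(gD⁵h_f/L) = √(9.81·0.0459⁵·19.2/129) = 5.454×10^-4
ε/(3.7D) = 0.00147; √(3.17ν²L/(gD³h_f)) = 1.48×10^-4
Q = -0.965·5.454×10^-4·ln(0.001620) = 0.003382 m³/s
Check: V = 2.04 m/s, Re = 9.50×10^4, f = 0.03236, h_f = 19.4 m ≈ 19.2 m ✓

Q ≈ 3.38 L/s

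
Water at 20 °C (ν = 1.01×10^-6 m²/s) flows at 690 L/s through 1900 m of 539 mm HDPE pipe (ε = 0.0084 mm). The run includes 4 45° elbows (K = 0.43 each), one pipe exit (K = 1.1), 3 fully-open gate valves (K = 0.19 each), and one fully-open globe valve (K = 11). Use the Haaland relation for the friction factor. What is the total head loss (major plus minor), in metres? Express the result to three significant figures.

V = 4Q/(πD²) = 3.024 m/s; V²/2g = 0.4661 m
Re = 1.61×10^6, ε/D = 1.56×10^-5 → f = 0.01111 (Haaland)
Major: h_f = f(L/D)·V²/2g = 0.01111·3525·0.4661 = 18.25 m
Minor: ΣK = 14.4; h_m = ΣK·V²/2g = 6.707 m
Total H_L = 18.25 + 6.707 = 24.96 m

H_L ≈ 25.0 m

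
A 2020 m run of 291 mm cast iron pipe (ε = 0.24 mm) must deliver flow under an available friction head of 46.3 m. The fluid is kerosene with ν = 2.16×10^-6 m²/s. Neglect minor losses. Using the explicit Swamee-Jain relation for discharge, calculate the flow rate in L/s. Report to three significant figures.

Swamee-Jain (Type II): Q = -0.965·√(gD⁵h_f/L)·ln[ε/(3.7D) + √(3.17ν²L/(gD³h_f))]
√(gD⁵h_f/L) = √(9.81·0.291⁵·46.3/2020) = 0.02166
ε/(3.7D) = 2.23×10^-4; √(3.17ν²L/(gD³h_f)) = 5.17×10^-5
Q = -0.965·0.02166·ln(2.746×10^-4) = 0.1714 m³/s
Check: V = 2.58 m/s, Re = 3.47×10^5, f = 0.01984, h_f = 46.6 m ≈ 46.3 m ✓

Q ≈ 171 L/s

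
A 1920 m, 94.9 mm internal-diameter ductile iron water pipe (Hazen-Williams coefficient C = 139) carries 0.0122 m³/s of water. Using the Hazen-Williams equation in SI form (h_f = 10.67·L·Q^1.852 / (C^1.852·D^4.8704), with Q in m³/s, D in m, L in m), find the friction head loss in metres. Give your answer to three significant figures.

h_f ≈ 60.2 m

h_f = 10.67·1920·0.0122^1.852 / (139^1.852·0.0949^4.8704) = 60.21 m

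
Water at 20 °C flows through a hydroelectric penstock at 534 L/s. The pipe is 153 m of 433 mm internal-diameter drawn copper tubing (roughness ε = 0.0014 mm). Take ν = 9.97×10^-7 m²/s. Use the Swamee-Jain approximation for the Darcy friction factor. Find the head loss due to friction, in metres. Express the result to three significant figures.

V = 4Q/(πD²) = 4·0.534/(π·0.433²) = 3.626 m/s
Re = VD/ν = 3.626·0.433/9.97×10^-7 = 1.57×10^6 → turbulent
ε/D = 0.0014/433 = 3.23×10^-6
Swamee-Jain: f = 0.01088
h_f = f(L/D)V²/(2g) = 0.01088·(153/0.433)·3.626²/(2·9.81) = 2.576 m

h_f ≈ 2.58 m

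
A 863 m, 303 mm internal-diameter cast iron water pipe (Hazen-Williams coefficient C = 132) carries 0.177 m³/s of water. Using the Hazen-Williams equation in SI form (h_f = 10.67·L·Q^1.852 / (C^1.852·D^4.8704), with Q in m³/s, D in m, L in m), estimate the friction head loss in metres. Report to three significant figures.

h_f ≈ 14.8 m

h_f = 10.67·863·0.177^1.852 / (132^1.852·0.303^4.8704) = 14.78 m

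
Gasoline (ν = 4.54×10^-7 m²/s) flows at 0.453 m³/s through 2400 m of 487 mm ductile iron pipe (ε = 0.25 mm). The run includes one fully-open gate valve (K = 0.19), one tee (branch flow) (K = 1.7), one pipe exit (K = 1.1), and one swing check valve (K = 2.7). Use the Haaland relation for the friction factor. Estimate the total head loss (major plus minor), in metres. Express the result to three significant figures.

H_L ≈ 27.0 m

V = 4Q/(πD²) = 2.432 m/s; V²/2g = 0.3014 m
Re = 2.61×10^6, ε/D = 5.13×10^-4 → f = 0.01700 (Haaland)
Major: h_f = f(L/D)·V²/2g = 0.01700·4928·0.3014 = 25.26 m
Minor: ΣK = 5.69; h_m = ΣK·V²/2g = 1.715 m
Total H_L = 25.26 + 1.715 = 26.97 m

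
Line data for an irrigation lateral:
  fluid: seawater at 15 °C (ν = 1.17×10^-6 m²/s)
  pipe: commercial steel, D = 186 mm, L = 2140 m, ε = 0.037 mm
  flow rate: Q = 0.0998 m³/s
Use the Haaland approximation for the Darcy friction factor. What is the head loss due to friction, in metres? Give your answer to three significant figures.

V = 4Q/(πD²) = 4·0.0998/(π·0.186²) = 3.673 m/s
Re = VD/ν = 3.673·0.186/1.17×10^-6 = 5.84×10^5 → turbulent
ε/D = 0.037/186 = 1.99×10^-4
Haaland: f = 0.01509
h_f = f(L/D)V²/(2g) = 0.01509·(2140/0.186)·3.673²/(2·9.81) = 119.4 m

h_f ≈ 119 m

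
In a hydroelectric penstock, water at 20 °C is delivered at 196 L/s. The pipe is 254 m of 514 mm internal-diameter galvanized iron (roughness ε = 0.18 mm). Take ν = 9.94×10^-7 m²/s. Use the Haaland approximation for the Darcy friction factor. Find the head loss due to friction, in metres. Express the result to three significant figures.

h_f ≈ 0.372 m

V = 4Q/(πD²) = 4·0.196/(π·0.514²) = 0.9446 m/s
Re = VD/ν = 0.9446·0.514/9.94×10^-7 = 4.88×10^5 → turbulent
ε/D = 0.18/514 = 3.50×10^-4
Haaland: f = 0.01657
h_f = f(L/D)V²/(2g) = 0.01657·(254/0.514)·0.9446²/(2·9.81) = 0.3723 m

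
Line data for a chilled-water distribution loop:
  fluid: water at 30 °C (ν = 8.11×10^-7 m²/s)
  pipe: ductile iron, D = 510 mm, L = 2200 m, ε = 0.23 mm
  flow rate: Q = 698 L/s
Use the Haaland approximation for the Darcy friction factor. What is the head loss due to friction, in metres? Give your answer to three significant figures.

h_f ≈ 42.6 m

V = 4Q/(πD²) = 4·0.698/(π·0.510²) = 3.417 m/s
Re = VD/ν = 3.417·0.510/8.11×10^-7 = 2.15×10^6 → turbulent
ε/D = 0.23/510 = 4.51×10^-4
Haaland: f = 0.01658
h_f = f(L/D)V²/(2g) = 0.01658·(2200/0.510)·3.417²/(2·9.81) = 42.55 m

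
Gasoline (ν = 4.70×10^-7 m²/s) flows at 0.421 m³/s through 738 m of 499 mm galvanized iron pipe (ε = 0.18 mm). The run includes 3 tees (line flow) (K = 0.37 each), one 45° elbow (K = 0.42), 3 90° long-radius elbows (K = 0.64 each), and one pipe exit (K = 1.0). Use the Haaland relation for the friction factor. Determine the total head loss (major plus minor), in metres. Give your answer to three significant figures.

V = 4Q/(πD²) = 2.153 m/s; V²/2g = 0.2362 m
Re = 2.29×10^6, ε/D = 3.61×10^-4 → f = 0.01582 (Haaland)
Major: h_f = f(L/D)·V²/2g = 0.01582·1479·0.2362 = 5.527 m
Minor: ΣK = 4.45; h_m = ΣK·V²/2g = 1.051 m
Total H_L = 5.527 + 1.051 = 6.578 m

H_L ≈ 6.58 m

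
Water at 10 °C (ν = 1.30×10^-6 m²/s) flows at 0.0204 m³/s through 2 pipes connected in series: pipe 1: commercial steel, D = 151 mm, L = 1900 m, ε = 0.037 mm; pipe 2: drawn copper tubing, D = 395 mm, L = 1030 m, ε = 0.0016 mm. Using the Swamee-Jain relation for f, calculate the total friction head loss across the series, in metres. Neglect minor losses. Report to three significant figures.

H ≈ 15.4 m

Pipe 1: V = 1.139 m/s, Re = 1.32×10^5, ε/D = 2.45×10^-4, f = 0.01843, h_1 = f(L/D)V²/2g = 15.34 m
Pipe 2: V = 0.1665 m/s, Re = 5.06×10^4, ε/D = 4.05×10^-6, f = 0.02072, h_2 = f(L/D)V²/2g = 0.07633 m
Series → Q common, losses add: H = Σh = 15.41 m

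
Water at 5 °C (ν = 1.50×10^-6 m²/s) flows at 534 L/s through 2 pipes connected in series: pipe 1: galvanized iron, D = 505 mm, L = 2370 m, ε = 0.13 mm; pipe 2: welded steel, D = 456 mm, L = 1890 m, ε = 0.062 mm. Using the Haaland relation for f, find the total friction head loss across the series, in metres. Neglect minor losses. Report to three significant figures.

Pipe 1: V = 2.666 m/s, Re = 8.98×10^5, ε/D = 2.57×10^-4, f = 0.01527, h_1 = f(L/D)V²/2g = 25.97 m
Pipe 2: V = 3.270 m/s, Re = 9.94×10^5, ε/D = 1.36×10^-4, f = 0.01383, h_2 = f(L/D)V²/2g = 31.24 m
Series → Q common, losses add: H = Σh = 57.21 m

H ≈ 57.2 m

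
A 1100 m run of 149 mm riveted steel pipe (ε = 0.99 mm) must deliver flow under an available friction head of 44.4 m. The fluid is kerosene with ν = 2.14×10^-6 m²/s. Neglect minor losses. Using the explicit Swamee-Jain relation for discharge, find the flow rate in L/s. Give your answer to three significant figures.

Q ≈ 32.6 L/s

Swamee-Jain (Type II): Q = -0.965·√(gD⁵h_f/L)·ln[ε/(3.7D) + √(3.17ν²L/(gD³h_f))]
√(gD⁵h_f/L) = √(9.81·0.149⁵·44.4/1100) = 0.005393
ε/(3.7D) = 0.00180; √(3.17ν²L/(gD³h_f)) = 1.05×10^-4
Q = -0.965·0.005393·ln(0.001901) = 0.03260 m³/s
Check: V = 1.87 m/s, Re = 1.30×10^5, f = 0.03398, h_f = 44.7 m ≈ 44.4 m ✓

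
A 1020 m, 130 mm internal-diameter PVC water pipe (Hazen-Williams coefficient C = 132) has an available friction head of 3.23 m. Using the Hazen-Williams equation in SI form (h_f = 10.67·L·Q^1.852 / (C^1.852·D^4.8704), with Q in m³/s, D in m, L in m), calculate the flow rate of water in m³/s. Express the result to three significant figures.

Rearranging: Q = [h_f·C^1.852·D^4.8704 / (10.67·L)]^(1/1.852)
Q = [3.23·132^1.852·0.130^4.8704 / (10.67·1020)]^0.540 = 0.007686 m³/s

Q ≈ 0.00769 m³/s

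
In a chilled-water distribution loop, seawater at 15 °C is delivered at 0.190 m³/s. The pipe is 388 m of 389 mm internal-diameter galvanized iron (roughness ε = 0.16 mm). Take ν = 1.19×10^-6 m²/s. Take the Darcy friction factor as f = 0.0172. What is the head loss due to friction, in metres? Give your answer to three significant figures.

h_f ≈ 2.23 m

V = 4Q/(πD²) = 4·0.190/(π·0.389²) = 1.599 m/s
h_f = f(L/D)V²/(2g) = 0.01720·(388/0.389)·1.599²/(2·9.81) = 2.235 m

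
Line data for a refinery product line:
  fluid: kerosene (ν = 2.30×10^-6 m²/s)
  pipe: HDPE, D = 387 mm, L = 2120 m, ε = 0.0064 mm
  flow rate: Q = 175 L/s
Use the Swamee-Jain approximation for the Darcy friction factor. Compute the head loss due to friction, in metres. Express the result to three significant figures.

V = 4Q/(πD²) = 4·0.175/(π·0.387²) = 1.488 m/s
Re = VD/ν = 1.488·0.387/2.30×10^-6 = 2.50×10^5 → turbulent
ε/D = 0.0064/387 = 1.65×10^-5
Swamee-Jain: f = 0.01505
h_f = f(L/D)V²/(2g) = 0.01505·(2120/0.387)·1.488²/(2·9.81) = 9.299 m

h_f ≈ 9.30 m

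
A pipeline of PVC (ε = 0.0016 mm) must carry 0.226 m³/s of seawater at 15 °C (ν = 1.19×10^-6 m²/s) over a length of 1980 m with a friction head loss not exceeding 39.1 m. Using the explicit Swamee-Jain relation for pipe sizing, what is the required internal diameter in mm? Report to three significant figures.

D ≈ 308 mm

Swamee-Jain (Type III): D = 0.66·[ε^1.25·(LQ²/(gh_f))^4.75 + ν·Q^9.4·(L/(gh_f))^5.2]^0.04
LQ²/(gh_f) = 0.2637; L/(gh_f) = 5.162
Term 1 = ε^1.25·(…)^4.75 = 1.01×10^-10; Term 2 = ν·Q^9.4·(…)^5.2 = 5.14×10^-9
D = 0.66·(1.01×10^-10 + 5.14×10^-9)^0.04 = 0.3078 m = 308 mm
Check: V = 3.04 m/s, Re = 7.86×10^5, f = 0.01221, h_f = 36.9 m ≈ 39.1 m ✓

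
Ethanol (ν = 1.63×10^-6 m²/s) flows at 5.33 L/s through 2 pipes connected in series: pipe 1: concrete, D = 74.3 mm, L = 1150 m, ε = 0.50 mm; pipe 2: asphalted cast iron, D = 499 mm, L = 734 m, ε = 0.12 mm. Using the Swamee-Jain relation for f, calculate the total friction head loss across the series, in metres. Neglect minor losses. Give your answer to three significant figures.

H ≈ 41.7 m

Pipe 1: V = 1.229 m/s, Re = 5.60×10^4, ε/D = 0.00673, f = 0.03500, h_1 = f(L/D)V²/2g = 41.72 m
Pipe 2: V = 0.02725 m/s, Re = 8340, ε/D = 2.40×10^-4, f = 0.03296, h_2 = f(L/D)V²/2g = 0.001836 m
Series → Q common, losses add: H = Σh = 41.72 m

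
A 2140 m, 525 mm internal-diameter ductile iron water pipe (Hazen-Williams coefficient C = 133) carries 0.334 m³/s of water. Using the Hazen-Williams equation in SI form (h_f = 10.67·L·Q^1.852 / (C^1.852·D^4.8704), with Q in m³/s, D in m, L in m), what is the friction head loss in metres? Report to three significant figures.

h_f = 10.67·2140·0.334^1.852 / (133^1.852·0.525^4.8704) = 8.056 m

h_f ≈ 8.06 m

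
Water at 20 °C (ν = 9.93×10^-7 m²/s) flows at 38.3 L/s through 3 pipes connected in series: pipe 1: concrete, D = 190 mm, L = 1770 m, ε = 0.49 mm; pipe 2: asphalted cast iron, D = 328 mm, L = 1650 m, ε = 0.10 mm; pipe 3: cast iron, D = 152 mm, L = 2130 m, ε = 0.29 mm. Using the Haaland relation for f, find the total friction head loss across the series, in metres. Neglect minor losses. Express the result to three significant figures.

Pipe 1: V = 1.351 m/s, Re = 2.58×10^5, ε/D = 0.00258, f = 0.02566, h_1 = f(L/D)V²/2g = 22.23 m
Pipe 2: V = 0.4533 m/s, Re = 1.50×10^5, ε/D = 3.05×10^-4, f = 0.01816, h_2 = f(L/D)V²/2g = 0.9565 m
Pipe 3: V = 2.111 m/s, Re = 3.23×10^5, ε/D = 0.00191, f = 0.02369, h_3 = f(L/D)V²/2g = 75.37 m
Series → Q common, losses add: H = Σh = 98.55 m

H ≈ 98.6 m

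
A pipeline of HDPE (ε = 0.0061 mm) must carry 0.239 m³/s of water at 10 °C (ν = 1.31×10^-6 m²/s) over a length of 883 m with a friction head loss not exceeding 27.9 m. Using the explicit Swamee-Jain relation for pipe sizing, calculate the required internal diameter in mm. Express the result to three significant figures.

D ≈ 287 mm

Swamee-Jain (Type III): D = 0.66·[ε^1.25·(LQ²/(gh_f))^4.75 + ν·Q^9.4·(L/(gh_f))^5.2]^0.04
LQ²/(gh_f) = 0.1843; L/(gh_f) = 3.226
Term 1 = ε^1.25·(…)^4.75 = 9.83×10^-11; Term 2 = ν·Q^9.4·(…)^5.2 = 8.31×10^-10
D = 0.66·(9.83×10^-11 + 8.31×10^-10)^0.04 = 0.2873 m = 287 mm
Check: V = 3.69 m/s, Re = 8.09×10^5, f = 0.01248, h_f = 26.6 m ≈ 27.9 m ✓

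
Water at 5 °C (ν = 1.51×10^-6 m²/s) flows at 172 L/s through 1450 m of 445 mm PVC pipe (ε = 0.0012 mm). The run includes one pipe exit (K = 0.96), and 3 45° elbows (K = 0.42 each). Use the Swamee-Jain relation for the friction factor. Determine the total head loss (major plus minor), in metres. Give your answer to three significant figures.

V = 4Q/(πD²) = 1.106 m/s; V²/2g = 0.06234 m
Re = 3.26×10^5, ε/D = 2.70×10^-6 → f = 0.01419 (Swamee-Jain)
Major: h_f = f(L/D)·V²/2g = 0.01419·3258·0.06234 = 2.882 m
Minor: ΣK = 2.22; h_m = ΣK·V²/2g = 0.1384 m
Total H_L = 2.882 + 0.1384 = 3.020 m

H_L ≈ 3.02 m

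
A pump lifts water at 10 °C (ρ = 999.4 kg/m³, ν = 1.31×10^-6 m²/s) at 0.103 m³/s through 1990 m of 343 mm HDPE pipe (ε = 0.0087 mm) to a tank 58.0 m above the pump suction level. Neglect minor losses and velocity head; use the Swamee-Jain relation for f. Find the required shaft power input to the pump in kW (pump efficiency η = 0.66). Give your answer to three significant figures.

P_shaft ≈ 97.0 kW

V = 4Q/(πD²) = 1.115 m/s; Re = 2.92×10^5; ε/D = 2.54×10^-5; f = 0.01474
h_f = f(L/D)V²/2g = 5.415 m
Total head H = z + h_f = 58.0 + 5.415 = 63.41 m
P_hyd = ρgQH = 999.4·9.81·0.103·63.41 = 64.04 kW
P_shaft = P_hyd/η = 64.04/0.66 = 97.03 kW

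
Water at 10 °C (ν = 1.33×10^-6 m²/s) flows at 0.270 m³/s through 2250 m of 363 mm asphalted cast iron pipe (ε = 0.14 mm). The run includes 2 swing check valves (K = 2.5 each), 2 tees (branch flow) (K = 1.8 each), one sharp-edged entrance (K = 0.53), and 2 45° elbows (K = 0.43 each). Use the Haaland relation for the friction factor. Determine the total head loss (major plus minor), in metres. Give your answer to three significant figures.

V = 4Q/(πD²) = 2.609 m/s; V²/2g = 0.3469 m
Re = 7.12×10^5, ε/D = 3.86×10^-4 → f = 0.01653 (Haaland)
Major: h_f = f(L/D)·V²/2g = 0.01653·6198·0.3469 = 35.54 m
Minor: ΣK = 9.99; h_m = ΣK·V²/2g = 3.466 m
Total H_L = 35.54 + 3.466 = 39.00 m

H_L ≈ 39.0 m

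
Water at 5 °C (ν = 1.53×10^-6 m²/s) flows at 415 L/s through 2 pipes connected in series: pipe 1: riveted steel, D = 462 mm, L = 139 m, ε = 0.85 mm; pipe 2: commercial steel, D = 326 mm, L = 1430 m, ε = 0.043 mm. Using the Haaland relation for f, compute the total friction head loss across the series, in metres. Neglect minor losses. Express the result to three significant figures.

Pipe 1: V = 2.476 m/s, Re = 7.48×10^5, ε/D = 0.00184, f = 0.02319, h_1 = f(L/D)V²/2g = 2.179 m
Pipe 2: V = 4.972 m/s, Re = 1.06×10^6, ε/D = 1.32×10^-4, f = 0.01372, h_2 = f(L/D)V²/2g = 75.82 m
Series → Q common, losses add: H = Σh = 78.00 m

H ≈ 78.0 m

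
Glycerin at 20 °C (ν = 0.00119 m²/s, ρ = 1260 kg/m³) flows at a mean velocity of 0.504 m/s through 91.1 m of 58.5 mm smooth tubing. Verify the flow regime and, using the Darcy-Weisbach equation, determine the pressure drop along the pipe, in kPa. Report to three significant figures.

Δp ≈ 644 kPa

Re = VD/ν = 0.504·0.05850/0.00119 = 24.8 → laminar (Re < 2300)
f = 64/Re = 2.583
h_f = f(L/D)V²/(2g) = 2.583·(91.1/0.05850)·0.504²/(2·9.81) = 52.08 m
Δp = ρg·h_f = 1260·9.81·52.08 = 643.7 kPa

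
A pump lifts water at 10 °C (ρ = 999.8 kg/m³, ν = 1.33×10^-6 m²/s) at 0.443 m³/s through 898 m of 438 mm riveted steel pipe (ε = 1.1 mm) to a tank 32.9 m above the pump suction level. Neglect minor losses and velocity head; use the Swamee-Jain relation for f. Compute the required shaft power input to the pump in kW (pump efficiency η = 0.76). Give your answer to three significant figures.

V = 4Q/(πD²) = 2.940 m/s; Re = 9.68×10^5; ε/D = 0.00251; f = 0.02514
h_f = f(L/D)V²/2g = 22.71 m
Total head H = z + h_f = 32.9 + 22.71 = 55.61 m
P_hyd = ρgQH = 999.8·9.81·0.443·55.61 = 241.6 kW
P_shaft = P_hyd/η = 241.6/0.76 = 317.9 kW

P_shaft ≈ 318 kW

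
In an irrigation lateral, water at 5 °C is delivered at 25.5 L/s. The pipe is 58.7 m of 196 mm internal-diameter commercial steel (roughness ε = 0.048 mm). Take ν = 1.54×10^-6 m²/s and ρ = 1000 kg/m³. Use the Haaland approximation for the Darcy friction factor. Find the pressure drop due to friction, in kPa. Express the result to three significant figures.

V = 4Q/(πD²) = 4·0.0255/(π·0.196²) = 0.8452 m/s
Re = VD/ν = 0.8452·0.196/1.54×10^-6 = 1.08×10^5 → turbulent
ε/D = 0.048/196 = 2.45×10^-4
Haaland: f = 0.01872
h_f = f(L/D)V²/(2g) = 0.01872·(58.7/0.196)·0.8452²/(2·9.81) = 0.2042 m
Δp = ρg·h_f = 1000·9.81·0.2042 = 2.003 kPa

Δp ≈ 2.00 kPa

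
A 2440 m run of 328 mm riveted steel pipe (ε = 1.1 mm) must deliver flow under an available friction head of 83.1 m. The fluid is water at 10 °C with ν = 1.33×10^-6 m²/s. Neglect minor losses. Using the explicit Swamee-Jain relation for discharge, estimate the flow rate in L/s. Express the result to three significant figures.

Q ≈ 240 L/s

Swamee-Jain (Type II): Q = -0.965·√(gD⁵h_f/L)·ln[ε/(3.7D) + √(3.17ν²L/(gD³h_f))]
√(gD⁵h_f/L) = √(9.81·0.328⁵·83.1/2440) = 0.03561
ε/(3.7D) = 9.06×10^-4; √(3.17ν²L/(gD³h_f)) = 2.18×10^-5
Q = -0.965·0.03561·ln(9.282×10^-4) = 0.2400 m³/s
Check: V = 2.84 m/s, Re = 7.00×10^5, f = 0.02727, h_f = 83.4 m ≈ 83.1 m ✓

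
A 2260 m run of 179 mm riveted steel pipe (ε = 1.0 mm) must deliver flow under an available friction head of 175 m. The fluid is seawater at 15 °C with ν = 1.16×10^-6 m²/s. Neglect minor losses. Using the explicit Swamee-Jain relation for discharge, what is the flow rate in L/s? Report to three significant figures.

Swamee-Jain (Type II): Q = -0.965·√(gD⁵h_f/L)·ln[ε/(3.7D) + √(3.17ν²L/(gD³h_f))]
√(gD⁵h_f/L) = √(9.81·0.179⁵·175/2260) = 0.01181
ε/(3.7D) = 0.00151; √(3.17ν²L/(gD³h_f)) = 3.13×10^-5
Q = -0.965·0.01181·ln(0.001541) = 0.07383 m³/s
Check: V = 2.93 m/s, Re = 4.53×10^5, f = 0.03171, h_f = 176 m ≈ 175 m ✓

Q ≈ 73.8 L/s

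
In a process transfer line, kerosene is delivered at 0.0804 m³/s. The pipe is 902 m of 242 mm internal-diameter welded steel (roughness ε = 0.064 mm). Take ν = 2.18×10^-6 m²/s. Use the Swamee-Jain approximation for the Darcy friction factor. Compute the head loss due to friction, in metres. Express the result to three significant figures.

h_f ≈ 10.2 m

V = 4Q/(πD²) = 4·0.0804/(π·0.242²) = 1.748 m/s
Re = VD/ν = 1.748·0.242/2.18×10^-6 = 1.94×10^5 → turbulent
ε/D = 0.064/242 = 2.64×10^-4
Swamee-Jain: f = 0.01763
h_f = f(L/D)V²/(2g) = 0.01763·(902/0.242)·1.748²/(2·9.81) = 10.23 m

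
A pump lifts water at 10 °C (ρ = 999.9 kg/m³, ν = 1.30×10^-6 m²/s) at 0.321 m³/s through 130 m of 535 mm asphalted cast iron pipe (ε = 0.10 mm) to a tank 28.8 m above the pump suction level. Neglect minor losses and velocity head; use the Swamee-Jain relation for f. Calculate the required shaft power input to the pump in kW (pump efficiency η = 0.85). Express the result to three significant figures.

V = 4Q/(πD²) = 1.428 m/s; Re = 5.88×10^5; ε/D = 1.87×10^-4; f = 0.01518
h_f = f(L/D)V²/2g = 0.3833 m
Total head H = z + h_f = 28.8 + 0.3833 = 29.18 m
P_hyd = ρgQH = 999.9·9.81·0.321·29.18 = 91.89 kW
P_shaft = P_hyd/η = 91.89/0.85 = 108.1 kW

P_shaft ≈ 108 kW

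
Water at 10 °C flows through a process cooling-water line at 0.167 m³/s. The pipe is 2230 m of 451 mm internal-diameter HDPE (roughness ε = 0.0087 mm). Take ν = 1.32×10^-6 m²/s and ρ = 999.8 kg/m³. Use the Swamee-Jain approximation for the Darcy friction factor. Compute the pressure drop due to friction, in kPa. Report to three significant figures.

V = 4Q/(πD²) = 4·0.167/(π·0.451²) = 1.045 m/s
Re = VD/ν = 1.045·0.451/1.32×10^-6 = 3.57×10^5 → turbulent
ε/D = 0.0087/451 = 1.93×10^-5
Swamee-Jain: f = 0.01416
h_f = f(L/D)V²/(2g) = 0.01416·(2230/0.451)·1.045²/(2·9.81) = 3.901 m
Δp = ρg·h_f = 999.8·9.81·3.901 = 38.26 kPa

Δp ≈ 38.3 kPa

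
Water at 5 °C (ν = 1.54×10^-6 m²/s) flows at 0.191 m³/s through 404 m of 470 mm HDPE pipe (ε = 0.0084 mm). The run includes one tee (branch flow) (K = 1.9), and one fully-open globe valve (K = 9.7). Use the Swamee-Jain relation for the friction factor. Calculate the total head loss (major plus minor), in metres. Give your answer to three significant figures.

H_L ≈ 1.48 m

V = 4Q/(πD²) = 1.101 m/s; V²/2g = 0.06177 m
Re = 3.36×10^5, ε/D = 1.79×10^-5 → f = 0.01430 (Swamee-Jain)
Major: h_f = f(L/D)·V²/2g = 0.01430·859.6·0.06177 = 0.7591 m
Minor: ΣK = 11.6; h_m = ΣK·V²/2g = 0.7166 m
Total H_L = 0.7591 + 0.7166 = 1.476 m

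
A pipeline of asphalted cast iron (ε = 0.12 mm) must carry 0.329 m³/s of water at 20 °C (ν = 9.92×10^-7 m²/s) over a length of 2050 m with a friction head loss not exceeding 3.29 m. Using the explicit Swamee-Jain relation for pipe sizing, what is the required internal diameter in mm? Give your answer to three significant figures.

D ≈ 617 mm

Swamee-Jain (Type III): D = 0.66·[ε^1.25·(LQ²/(gh_f))^4.75 + ν·Q^9.4·(L/(gh_f))^5.2]^0.04
LQ²/(gh_f) = 6.875; L/(gh_f) = 63.52
Term 1 = ε^1.25·(…)^4.75 = 0.119; Term 2 = ν·Q^9.4·(…)^5.2 = 0.0681
D = 0.66·(0.119 + 0.0681)^0.04 = 0.6172 m = 617 mm
Check: V = 1.10 m/s, Re = 6.84×10^5, f = 0.01508, h_f = 3.09 m ≈ 3.29 m ✓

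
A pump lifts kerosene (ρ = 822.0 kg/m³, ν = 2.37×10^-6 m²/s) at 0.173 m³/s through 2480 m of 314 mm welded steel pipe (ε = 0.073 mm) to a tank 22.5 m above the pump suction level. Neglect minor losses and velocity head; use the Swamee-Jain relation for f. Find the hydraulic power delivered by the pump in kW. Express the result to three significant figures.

P_hyd ≈ 77.9 kW

V = 4Q/(πD²) = 2.234 m/s; Re = 2.96×10^5; ε/D = 2.32×10^-4; f = 0.01659
h_f = f(L/D)V²/2g = 33.33 m
Total head H = z + h_f = 22.5 + 33.33 = 55.83 m
P_hyd = ρgQH = 822.0·9.81·0.173·55.83 = 77.88 kW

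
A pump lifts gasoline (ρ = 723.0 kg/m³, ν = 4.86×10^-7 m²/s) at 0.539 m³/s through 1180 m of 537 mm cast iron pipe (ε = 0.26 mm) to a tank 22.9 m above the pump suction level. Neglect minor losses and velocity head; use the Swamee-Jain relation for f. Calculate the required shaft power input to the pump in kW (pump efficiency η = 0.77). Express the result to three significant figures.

V = 4Q/(πD²) = 2.380 m/s; Re = 2.63×10^6; ε/D = 4.84×10^-4; f = 0.01684
h_f = f(L/D)V²/2g = 10.68 m
Total head H = z + h_f = 22.9 + 10.68 = 33.58 m
P_hyd = ρgQH = 723.0·9.81·0.539·33.58 = 128.4 kW
P_shaft = P_hyd/η = 128.4/0.77 = 166.7 kW

P_shaft ≈ 167 kW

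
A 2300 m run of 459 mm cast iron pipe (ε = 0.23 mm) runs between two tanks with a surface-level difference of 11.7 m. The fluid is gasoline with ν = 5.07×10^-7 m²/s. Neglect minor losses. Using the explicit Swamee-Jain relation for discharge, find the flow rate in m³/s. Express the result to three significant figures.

Q ≈ 0.271 m³/s

Swamee-Jain (Type II): Q = -0.965·√(gD⁵h_f/L)·ln[ε/(3.7D) + √(3.17ν²L/(gD³h_f))]
√(gD⁵h_f/L) = √(9.81·0.459⁵·11.7/2300) = 0.03189
ε/(3.7D) = 1.35×10^-4; √(3.17ν²L/(gD³h_f)) = 1.30×10^-5
Q = -0.965·0.03189·ln(1.484×10^-4) = 0.2712 m³/s
Check: V = 1.64 m/s, Re = 1.48×10^6, f = 0.01713, h_f = 11.8 m ≈ 11.7 m ✓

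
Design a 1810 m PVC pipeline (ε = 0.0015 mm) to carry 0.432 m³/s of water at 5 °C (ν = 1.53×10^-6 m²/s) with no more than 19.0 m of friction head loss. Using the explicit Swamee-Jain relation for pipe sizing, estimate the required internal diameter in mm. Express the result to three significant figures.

Swamee-Jain (Type III): D = 0.66·[ε^1.25·(LQ²/(gh_f))^4.75 + ν·Q^9.4·(L/(gh_f))^5.2]^0.04
LQ²/(gh_f) = 1.812; L/(gh_f) = 9.711
Term 1 = ε^1.25·(…)^4.75 = 8.84×10^-7; Term 2 = ν·Q^9.4·(…)^5.2 = 7.80×10^-5
D = 0.66·(8.84×10^-7 + 7.80×10^-5)^0.04 = 0.4523 m = 452 mm
Check: V = 2.69 m/s, Re = 7.95×10^5, f = 0.01214, h_f = 17.9 m ≈ 19.0 m ✓

D ≈ 452 mm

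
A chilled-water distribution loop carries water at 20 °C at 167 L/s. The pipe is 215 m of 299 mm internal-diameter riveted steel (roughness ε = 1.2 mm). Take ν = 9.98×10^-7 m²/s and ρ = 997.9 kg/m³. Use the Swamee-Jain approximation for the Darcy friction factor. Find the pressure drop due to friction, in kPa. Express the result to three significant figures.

Δp ≈ 58.2 kPa

V = 4Q/(πD²) = 4·0.167/(π·0.299²) = 2.378 m/s
Re = VD/ν = 2.378·0.299/9.98×10^-7 = 7.13×10^5 → turbulent
ε/D = 1.2/299 = 0.00401
Swamee-Jain: f = 0.02868
h_f = f(L/D)V²/(2g) = 0.02868·(215/0.299)·2.378²/(2·9.81) = 5.946 m
Δp = ρg·h_f = 997.9·9.81·5.946 = 58.21 kPa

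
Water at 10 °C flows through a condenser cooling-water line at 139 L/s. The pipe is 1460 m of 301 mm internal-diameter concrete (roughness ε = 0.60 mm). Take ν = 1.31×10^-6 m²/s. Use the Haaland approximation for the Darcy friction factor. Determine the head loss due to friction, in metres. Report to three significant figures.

V = 4Q/(πD²) = 4·0.139/(π·0.301²) = 1.953 m/s
Re = VD/ν = 1.953·0.301/1.31×10^-6 = 4.49×10^5 → turbulent
ε/D = 0.60/301 = 0.00199
Haaland: f = 0.02381
h_f = f(L/D)V²/(2g) = 0.02381·(1460/0.301)·1.953²/(2·9.81) = 22.46 m

h_f ≈ 22.5 m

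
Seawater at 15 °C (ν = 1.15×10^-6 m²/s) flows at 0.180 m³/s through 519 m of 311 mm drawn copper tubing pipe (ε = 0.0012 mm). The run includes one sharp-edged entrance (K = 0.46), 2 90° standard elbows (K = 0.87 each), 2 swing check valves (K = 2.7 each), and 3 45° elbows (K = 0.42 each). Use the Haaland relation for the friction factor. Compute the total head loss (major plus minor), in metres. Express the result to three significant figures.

H_L ≈ 8.53 m

V = 4Q/(πD²) = 2.370 m/s; V²/2g = 0.2862 m
Re = 6.41×10^5, ε/D = 3.86×10^-6 → f = 0.01255 (Haaland)
Major: h_f = f(L/D)·V²/2g = 0.01255·1669·0.2862 = 5.994 m
Minor: ΣK = 8.86; h_m = ΣK·V²/2g = 2.535 m
Total H_L = 5.994 + 2.535 = 8.530 m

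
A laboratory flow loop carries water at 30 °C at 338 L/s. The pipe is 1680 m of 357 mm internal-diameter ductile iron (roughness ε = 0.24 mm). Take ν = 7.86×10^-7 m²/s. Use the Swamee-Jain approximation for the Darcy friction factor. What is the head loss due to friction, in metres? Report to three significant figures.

h_f ≈ 49.8 m

V = 4Q/(πD²) = 4·0.338/(π·0.357²) = 3.377 m/s
Re = VD/ν = 3.377·0.357/7.86×10^-7 = 1.53×10^6 → turbulent
ε/D = 0.24/357 = 6.72×10^-4
Swamee-Jain: f = 0.01821
h_f = f(L/D)V²/(2g) = 0.01821·(1680/0.357)·3.377²/(2·9.81) = 49.81 m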